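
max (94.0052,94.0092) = 94.0092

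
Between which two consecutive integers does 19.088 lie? 19 and 20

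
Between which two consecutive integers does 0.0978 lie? 0 and 1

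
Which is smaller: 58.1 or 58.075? 58.075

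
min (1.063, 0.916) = 0.916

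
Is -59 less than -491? No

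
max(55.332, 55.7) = 55.7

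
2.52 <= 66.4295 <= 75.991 True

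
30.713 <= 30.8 True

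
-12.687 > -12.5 False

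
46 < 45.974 False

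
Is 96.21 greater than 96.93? No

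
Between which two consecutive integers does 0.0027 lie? 0 and 1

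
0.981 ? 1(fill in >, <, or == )<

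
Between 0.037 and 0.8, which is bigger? 0.8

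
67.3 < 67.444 True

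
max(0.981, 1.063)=1.063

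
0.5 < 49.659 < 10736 True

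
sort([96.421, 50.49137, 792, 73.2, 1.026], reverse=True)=[792, 96.421, 73.2, 50.49137, 1.026]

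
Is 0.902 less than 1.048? Yes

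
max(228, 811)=811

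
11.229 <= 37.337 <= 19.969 False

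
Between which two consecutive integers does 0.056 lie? 0 and 1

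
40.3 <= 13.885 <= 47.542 False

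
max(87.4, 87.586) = 87.586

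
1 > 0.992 True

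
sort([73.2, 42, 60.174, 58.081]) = [42, 58.081, 60.174, 73.2]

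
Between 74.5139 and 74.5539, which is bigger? 74.5539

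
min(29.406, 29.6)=29.406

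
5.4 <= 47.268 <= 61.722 True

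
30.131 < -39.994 False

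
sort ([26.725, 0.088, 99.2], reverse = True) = [99.2, 26.725, 0.088]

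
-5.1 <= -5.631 False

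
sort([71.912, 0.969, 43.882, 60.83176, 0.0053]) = [0.0053, 0.969, 43.882, 60.83176, 71.912]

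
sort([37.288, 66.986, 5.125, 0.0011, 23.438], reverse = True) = [66.986, 37.288, 23.438, 5.125, 0.0011]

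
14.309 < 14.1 False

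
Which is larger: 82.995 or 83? 83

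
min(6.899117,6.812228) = 6.812228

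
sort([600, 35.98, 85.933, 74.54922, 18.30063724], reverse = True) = [600, 85.933, 74.54922, 35.98, 18.30063724]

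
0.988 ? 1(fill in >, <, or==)<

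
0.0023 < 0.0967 True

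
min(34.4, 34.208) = 34.208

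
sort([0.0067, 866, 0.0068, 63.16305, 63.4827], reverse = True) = [866, 63.4827, 63.16305, 0.0068, 0.0067]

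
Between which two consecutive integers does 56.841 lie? 56 and 57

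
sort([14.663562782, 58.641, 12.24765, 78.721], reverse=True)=[78.721, 58.641, 14.663562782, 12.24765]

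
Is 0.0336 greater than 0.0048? Yes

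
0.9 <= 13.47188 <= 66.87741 True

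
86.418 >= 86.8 False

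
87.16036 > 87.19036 False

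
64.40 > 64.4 False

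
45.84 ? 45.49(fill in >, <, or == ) >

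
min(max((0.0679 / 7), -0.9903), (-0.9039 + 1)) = 0.0097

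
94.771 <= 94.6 False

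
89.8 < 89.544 False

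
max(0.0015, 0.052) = 0.052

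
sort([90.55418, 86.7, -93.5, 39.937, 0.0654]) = [-93.5, 0.0654, 39.937, 86.7, 90.55418]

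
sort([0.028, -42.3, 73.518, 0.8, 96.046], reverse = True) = [96.046, 73.518, 0.8, 0.028, -42.3]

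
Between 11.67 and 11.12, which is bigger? 11.67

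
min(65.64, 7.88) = 7.88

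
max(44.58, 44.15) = 44.58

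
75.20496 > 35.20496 True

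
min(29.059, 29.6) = 29.059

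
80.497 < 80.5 True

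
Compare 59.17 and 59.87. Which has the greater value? 59.87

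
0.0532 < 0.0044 False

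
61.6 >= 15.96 True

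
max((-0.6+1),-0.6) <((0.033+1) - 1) False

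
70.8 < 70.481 False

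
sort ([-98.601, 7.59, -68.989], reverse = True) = [7.59, -68.989, -98.601]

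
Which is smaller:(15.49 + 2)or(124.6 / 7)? (15.49 + 2)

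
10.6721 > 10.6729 False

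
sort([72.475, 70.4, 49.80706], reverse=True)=[72.475, 70.4, 49.80706]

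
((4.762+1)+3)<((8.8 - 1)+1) True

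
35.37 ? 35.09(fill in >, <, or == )>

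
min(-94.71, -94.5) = -94.71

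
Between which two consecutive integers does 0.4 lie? 0 and 1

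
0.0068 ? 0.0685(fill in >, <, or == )<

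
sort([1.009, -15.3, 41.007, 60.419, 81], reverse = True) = [81, 60.419, 41.007, 1.009, -15.3]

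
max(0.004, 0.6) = 0.6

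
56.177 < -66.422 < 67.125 False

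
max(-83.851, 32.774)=32.774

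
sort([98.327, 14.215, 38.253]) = [14.215, 38.253, 98.327]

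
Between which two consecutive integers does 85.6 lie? 85 and 86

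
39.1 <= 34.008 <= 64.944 False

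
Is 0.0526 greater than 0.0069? Yes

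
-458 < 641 True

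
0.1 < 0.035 False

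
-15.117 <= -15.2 False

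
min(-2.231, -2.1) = -2.231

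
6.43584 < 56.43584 True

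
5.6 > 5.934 False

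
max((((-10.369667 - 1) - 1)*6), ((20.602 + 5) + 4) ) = 29.602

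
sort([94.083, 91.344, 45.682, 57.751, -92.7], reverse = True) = [94.083, 91.344, 57.751, 45.682, -92.7]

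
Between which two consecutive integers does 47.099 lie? 47 and 48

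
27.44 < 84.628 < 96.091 True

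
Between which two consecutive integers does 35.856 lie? 35 and 36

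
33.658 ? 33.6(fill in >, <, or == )>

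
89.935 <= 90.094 True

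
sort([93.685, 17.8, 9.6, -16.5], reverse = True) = [93.685, 17.8, 9.6, -16.5]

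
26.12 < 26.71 True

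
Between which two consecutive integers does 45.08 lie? 45 and 46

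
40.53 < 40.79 True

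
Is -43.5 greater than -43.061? No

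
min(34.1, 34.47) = 34.1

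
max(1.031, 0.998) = 1.031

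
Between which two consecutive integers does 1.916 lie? 1 and 2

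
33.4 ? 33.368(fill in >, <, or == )>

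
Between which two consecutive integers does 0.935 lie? 0 and 1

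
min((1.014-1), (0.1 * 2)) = 0.014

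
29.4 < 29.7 True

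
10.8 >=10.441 True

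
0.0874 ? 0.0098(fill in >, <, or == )>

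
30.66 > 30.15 True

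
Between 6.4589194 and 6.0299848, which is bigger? 6.4589194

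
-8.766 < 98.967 True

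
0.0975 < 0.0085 False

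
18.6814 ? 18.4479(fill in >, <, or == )>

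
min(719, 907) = 719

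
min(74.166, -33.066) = -33.066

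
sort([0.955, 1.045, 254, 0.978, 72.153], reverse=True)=[254, 72.153, 1.045, 0.978, 0.955]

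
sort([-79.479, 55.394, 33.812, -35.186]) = [-79.479, -35.186, 33.812, 55.394]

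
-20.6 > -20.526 False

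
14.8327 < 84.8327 True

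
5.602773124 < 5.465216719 False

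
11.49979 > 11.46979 True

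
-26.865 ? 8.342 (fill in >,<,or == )<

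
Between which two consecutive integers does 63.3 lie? 63 and 64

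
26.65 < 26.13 False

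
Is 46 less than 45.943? No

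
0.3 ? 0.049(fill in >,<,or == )>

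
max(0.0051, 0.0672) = 0.0672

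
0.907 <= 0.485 False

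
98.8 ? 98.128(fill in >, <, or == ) >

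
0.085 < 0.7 True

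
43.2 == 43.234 False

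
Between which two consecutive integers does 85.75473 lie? 85 and 86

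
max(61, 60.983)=61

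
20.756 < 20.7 False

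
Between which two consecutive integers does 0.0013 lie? 0 and 1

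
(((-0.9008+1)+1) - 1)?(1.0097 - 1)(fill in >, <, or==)>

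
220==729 False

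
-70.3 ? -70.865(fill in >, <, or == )>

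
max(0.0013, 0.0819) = 0.0819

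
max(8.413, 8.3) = 8.413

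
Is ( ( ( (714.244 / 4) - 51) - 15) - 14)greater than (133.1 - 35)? Yes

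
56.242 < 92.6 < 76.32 False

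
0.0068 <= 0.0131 True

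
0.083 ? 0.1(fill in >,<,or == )<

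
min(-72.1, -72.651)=-72.651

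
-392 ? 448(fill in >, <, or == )<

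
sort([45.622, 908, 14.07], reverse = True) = [908, 45.622, 14.07]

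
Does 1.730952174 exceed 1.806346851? No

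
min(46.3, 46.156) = 46.156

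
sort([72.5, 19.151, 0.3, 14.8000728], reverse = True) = [72.5, 19.151, 14.8000728, 0.3]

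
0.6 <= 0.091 False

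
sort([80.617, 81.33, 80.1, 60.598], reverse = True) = [81.33, 80.617, 80.1, 60.598]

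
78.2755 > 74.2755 True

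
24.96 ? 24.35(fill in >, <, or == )>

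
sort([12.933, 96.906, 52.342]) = [12.933, 52.342, 96.906]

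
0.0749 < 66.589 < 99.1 True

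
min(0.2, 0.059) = 0.059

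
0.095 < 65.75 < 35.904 False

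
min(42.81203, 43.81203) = 42.81203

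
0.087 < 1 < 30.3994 True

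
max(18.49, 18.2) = 18.49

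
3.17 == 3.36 False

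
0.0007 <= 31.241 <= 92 True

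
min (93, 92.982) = 92.982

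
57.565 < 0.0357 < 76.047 False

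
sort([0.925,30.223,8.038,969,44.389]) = [0.925,8.038,30.223,44.389,969]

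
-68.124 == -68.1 False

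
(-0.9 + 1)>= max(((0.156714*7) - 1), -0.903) True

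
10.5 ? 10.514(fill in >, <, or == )<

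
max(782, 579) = 782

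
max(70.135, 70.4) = 70.4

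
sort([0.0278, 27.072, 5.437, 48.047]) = [0.0278, 5.437, 27.072, 48.047]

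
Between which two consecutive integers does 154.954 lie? 154 and 155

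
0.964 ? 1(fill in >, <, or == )<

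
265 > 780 False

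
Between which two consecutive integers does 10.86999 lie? 10 and 11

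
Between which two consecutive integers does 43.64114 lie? 43 and 44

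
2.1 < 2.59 True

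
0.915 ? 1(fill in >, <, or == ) <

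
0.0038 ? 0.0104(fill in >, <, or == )<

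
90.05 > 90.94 False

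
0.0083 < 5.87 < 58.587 True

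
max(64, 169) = 169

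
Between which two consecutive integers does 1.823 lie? 1 and 2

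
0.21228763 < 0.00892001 False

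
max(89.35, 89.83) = 89.83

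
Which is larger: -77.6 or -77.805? -77.6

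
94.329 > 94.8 False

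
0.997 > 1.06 False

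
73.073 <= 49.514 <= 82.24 False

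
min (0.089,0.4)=0.089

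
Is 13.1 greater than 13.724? No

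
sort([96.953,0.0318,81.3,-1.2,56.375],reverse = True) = [96.953,81.3,56.375,0.0318,-1.2]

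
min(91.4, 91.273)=91.273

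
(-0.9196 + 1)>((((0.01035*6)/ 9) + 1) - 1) True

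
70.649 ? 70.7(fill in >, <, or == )<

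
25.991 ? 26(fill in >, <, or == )<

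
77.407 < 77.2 False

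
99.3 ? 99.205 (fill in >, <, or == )>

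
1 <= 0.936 False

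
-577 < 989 True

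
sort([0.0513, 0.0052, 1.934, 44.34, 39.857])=[0.0052, 0.0513, 1.934, 39.857, 44.34]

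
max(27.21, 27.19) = 27.21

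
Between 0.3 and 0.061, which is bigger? 0.3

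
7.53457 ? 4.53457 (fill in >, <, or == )>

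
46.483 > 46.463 True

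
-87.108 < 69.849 True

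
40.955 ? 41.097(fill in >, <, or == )<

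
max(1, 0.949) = 1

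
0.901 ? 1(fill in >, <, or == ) <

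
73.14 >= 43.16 True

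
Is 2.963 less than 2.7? No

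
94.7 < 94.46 False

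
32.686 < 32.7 True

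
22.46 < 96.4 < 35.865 False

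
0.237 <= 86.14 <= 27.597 False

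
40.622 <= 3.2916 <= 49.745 False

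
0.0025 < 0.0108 True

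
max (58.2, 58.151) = 58.2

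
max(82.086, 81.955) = 82.086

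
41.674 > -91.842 True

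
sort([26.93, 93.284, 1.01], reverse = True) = [93.284, 26.93, 1.01]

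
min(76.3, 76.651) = 76.3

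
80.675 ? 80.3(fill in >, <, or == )>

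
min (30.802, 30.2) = 30.2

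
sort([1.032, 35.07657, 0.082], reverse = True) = [35.07657, 1.032, 0.082]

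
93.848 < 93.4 False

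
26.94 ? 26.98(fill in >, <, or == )<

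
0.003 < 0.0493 True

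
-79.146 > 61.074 False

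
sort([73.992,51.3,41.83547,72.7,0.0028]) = [0.0028,41.83547,51.3,72.7,73.992]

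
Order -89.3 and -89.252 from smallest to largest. -89.3, -89.252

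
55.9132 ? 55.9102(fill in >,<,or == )>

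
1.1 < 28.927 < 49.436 True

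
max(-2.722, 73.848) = 73.848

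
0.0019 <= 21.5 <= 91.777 True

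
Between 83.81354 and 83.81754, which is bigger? 83.81754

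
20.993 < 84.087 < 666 True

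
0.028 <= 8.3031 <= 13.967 True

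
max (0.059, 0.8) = 0.8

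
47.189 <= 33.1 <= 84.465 False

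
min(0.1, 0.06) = 0.06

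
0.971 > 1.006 False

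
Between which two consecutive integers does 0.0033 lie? 0 and 1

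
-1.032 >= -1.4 True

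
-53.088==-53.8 False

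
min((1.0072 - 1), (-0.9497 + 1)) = 0.0072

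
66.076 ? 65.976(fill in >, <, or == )>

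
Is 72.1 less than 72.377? Yes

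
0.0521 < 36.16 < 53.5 True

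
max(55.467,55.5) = 55.5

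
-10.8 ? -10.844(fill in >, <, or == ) >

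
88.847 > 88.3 True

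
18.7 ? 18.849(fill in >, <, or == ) <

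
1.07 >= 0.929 True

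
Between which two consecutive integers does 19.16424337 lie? 19 and 20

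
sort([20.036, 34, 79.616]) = [20.036, 34, 79.616]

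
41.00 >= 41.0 True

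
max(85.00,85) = 85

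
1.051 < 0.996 False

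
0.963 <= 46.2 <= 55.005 True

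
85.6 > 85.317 True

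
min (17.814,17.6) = 17.6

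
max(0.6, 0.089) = 0.6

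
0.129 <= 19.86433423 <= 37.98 True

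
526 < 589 True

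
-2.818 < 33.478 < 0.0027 False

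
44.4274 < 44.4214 False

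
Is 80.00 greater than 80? No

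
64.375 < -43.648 False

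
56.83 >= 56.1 True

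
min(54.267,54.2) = 54.2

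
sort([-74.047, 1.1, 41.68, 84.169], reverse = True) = [84.169, 41.68, 1.1, -74.047]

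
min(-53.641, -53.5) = -53.641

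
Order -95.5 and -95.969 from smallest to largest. -95.969, -95.5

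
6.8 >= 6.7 True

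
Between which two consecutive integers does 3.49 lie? 3 and 4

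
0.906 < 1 True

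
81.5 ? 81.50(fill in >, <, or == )==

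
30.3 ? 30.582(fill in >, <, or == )<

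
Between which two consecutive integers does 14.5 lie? 14 and 15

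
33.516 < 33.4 False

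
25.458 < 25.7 True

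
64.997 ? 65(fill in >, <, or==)<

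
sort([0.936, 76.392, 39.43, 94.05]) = [0.936, 39.43, 76.392, 94.05]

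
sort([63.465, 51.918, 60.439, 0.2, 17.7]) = [0.2, 17.7, 51.918, 60.439, 63.465]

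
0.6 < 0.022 False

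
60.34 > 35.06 True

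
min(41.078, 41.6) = 41.078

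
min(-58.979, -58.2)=-58.979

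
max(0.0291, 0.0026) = 0.0291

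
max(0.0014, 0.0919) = 0.0919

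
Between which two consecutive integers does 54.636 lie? 54 and 55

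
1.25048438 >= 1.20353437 True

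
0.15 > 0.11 True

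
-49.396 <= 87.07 True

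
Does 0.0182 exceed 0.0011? Yes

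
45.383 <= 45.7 True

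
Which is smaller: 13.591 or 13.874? 13.591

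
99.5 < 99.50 False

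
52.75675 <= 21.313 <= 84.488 False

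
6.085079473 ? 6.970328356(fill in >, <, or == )<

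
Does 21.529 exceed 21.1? Yes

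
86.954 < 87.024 True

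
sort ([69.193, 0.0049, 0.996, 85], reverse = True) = [85, 69.193, 0.996, 0.0049]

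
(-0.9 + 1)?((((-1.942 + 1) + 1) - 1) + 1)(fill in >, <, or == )>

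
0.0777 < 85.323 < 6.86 False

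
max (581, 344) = 581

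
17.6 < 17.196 False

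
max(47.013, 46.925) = 47.013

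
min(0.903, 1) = 0.903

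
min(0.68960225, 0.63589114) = 0.63589114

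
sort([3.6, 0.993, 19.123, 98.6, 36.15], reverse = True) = [98.6, 36.15, 19.123, 3.6, 0.993]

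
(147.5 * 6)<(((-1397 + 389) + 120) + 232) False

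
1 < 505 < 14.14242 False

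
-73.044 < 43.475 True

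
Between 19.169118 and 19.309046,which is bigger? 19.309046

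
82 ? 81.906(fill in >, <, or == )>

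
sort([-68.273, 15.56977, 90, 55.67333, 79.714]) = [-68.273, 15.56977, 55.67333, 79.714, 90]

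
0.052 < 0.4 True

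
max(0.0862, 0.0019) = 0.0862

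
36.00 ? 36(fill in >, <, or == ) ==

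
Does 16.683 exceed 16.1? Yes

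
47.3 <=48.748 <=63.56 True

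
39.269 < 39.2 False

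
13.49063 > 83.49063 False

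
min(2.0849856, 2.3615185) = 2.0849856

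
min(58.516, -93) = -93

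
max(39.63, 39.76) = 39.76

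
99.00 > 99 False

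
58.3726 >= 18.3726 True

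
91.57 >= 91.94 False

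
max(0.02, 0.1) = 0.1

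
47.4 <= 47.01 False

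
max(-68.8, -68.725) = -68.725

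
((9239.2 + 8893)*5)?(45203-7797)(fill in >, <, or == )>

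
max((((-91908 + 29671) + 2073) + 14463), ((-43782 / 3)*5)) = -45701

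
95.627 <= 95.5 False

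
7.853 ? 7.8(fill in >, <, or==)>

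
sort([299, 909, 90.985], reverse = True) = [909, 299, 90.985]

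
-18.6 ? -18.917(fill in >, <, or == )>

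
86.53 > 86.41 True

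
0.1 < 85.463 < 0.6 False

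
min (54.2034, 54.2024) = 54.2024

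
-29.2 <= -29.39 False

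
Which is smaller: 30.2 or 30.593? 30.2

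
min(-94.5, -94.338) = -94.5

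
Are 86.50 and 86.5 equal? Yes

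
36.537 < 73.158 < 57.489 False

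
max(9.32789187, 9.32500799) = 9.32789187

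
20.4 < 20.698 True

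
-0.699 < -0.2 True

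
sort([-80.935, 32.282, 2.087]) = [-80.935, 2.087, 32.282]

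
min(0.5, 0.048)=0.048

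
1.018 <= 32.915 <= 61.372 True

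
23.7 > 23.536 True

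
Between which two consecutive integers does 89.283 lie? 89 and 90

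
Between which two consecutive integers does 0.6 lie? 0 and 1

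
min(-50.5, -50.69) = -50.69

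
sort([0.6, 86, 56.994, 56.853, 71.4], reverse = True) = [86, 71.4, 56.994, 56.853, 0.6]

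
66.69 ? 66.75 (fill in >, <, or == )<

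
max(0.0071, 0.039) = 0.039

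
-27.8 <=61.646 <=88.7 True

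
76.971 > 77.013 False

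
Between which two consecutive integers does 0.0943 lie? 0 and 1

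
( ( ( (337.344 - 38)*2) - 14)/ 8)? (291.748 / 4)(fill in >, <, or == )>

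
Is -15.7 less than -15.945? No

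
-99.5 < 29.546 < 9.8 False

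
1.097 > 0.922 True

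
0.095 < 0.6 True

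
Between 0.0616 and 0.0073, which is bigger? 0.0616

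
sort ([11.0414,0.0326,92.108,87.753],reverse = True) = [92.108,87.753,11.0414,0.0326]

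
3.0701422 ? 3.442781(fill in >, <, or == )<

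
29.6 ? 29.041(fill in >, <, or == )>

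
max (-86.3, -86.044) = -86.044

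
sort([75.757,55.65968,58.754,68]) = [55.65968,58.754,68,75.757]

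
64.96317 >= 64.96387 False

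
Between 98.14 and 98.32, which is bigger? 98.32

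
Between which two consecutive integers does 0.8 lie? 0 and 1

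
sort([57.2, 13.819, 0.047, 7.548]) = [0.047, 7.548, 13.819, 57.2]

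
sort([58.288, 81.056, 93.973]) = [58.288, 81.056, 93.973]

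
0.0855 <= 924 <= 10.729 False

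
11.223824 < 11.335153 True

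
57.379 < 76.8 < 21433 True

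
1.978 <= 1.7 False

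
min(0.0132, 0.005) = 0.005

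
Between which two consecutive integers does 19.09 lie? 19 and 20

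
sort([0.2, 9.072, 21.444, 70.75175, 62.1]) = [0.2, 9.072, 21.444, 62.1, 70.75175]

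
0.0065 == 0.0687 False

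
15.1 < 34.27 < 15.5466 False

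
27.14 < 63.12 True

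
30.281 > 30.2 True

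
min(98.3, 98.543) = 98.3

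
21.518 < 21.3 False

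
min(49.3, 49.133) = 49.133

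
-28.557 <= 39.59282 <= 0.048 False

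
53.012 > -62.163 True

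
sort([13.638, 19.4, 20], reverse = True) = [20, 19.4, 13.638]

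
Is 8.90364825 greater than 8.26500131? Yes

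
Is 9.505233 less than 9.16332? No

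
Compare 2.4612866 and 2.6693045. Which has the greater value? 2.6693045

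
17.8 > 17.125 True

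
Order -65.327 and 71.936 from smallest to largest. -65.327, 71.936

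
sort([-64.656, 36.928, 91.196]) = [-64.656, 36.928, 91.196]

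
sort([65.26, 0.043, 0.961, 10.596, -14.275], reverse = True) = [65.26, 10.596, 0.961, 0.043, -14.275]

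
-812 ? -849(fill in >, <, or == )>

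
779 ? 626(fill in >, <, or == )>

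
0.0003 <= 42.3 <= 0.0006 False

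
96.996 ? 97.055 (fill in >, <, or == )<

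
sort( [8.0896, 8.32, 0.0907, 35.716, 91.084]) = [0.0907, 8.0896, 8.32, 35.716, 91.084]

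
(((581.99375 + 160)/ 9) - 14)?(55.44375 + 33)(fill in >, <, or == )<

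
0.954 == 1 False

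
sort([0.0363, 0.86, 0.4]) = [0.0363, 0.4, 0.86]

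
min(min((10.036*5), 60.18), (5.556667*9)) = 50.010003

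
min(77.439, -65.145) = -65.145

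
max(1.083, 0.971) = 1.083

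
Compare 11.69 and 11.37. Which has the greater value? 11.69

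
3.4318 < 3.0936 False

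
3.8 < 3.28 False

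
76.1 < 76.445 True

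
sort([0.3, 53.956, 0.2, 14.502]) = [0.2, 0.3, 14.502, 53.956]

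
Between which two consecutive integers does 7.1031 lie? 7 and 8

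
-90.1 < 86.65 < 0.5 False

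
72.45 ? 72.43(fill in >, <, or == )>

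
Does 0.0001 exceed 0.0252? No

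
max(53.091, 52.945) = 53.091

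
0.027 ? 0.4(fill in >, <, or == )<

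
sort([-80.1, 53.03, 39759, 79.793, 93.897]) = [-80.1, 53.03, 79.793, 93.897, 39759]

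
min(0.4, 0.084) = 0.084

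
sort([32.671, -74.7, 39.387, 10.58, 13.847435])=[-74.7, 10.58, 13.847435, 32.671, 39.387]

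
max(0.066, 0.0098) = 0.066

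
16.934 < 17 True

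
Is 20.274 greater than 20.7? No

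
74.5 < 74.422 False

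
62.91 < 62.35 False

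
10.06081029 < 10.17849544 True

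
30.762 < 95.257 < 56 False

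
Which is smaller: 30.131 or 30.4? 30.131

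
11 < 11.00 False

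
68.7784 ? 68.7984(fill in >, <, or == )<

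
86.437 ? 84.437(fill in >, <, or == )>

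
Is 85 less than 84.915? No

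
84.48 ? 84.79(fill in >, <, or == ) <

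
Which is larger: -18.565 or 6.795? 6.795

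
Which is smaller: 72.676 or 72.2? 72.2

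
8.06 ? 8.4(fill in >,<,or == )<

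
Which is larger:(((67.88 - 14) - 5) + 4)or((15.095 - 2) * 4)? (((67.88 - 14) - 5) + 4)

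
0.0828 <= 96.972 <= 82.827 False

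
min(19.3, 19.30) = 19.3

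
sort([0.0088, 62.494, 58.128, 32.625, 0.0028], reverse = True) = [62.494, 58.128, 32.625, 0.0088, 0.0028]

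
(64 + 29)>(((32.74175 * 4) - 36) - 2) True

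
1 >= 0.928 True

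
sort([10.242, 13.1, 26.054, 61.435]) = [10.242, 13.1, 26.054, 61.435]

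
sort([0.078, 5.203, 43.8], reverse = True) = [43.8, 5.203, 0.078]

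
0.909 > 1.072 False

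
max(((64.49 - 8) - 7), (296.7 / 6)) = 49.49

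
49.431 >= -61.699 True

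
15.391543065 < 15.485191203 True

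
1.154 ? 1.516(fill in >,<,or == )<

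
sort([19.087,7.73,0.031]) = [0.031,7.73,19.087]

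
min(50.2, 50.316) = 50.2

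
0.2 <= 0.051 False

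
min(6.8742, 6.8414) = 6.8414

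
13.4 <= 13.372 False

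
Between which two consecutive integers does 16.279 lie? 16 and 17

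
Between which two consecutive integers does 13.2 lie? 13 and 14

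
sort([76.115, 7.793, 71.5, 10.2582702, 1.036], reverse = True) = [76.115, 71.5, 10.2582702, 7.793, 1.036]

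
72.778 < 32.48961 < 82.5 False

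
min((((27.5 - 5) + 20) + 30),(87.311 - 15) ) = 72.311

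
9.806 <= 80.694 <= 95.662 True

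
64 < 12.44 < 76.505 False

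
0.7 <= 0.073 False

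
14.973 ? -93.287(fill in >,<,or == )>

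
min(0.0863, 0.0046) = 0.0046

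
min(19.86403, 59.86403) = 19.86403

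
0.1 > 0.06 True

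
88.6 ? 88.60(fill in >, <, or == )==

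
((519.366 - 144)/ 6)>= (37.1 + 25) True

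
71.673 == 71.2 False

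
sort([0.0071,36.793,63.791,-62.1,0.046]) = [-62.1,0.0071,0.046,36.793,63.791]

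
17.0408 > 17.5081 False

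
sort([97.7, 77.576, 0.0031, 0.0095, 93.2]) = [0.0031, 0.0095, 77.576, 93.2, 97.7]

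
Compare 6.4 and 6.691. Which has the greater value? 6.691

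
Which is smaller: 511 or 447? 447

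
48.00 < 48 False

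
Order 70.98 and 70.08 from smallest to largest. 70.08, 70.98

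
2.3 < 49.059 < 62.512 True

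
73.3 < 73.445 True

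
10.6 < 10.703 True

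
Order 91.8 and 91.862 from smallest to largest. 91.8, 91.862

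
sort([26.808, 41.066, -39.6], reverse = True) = [41.066, 26.808, -39.6]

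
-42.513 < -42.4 True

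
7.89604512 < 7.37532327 False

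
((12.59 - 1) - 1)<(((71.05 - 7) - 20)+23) True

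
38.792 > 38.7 True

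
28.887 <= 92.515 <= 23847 True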